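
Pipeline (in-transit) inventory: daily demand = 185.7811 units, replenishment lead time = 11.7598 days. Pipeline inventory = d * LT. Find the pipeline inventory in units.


Pipeline = 185.7811 * 11.7598 = 2184.7486

2184.7486 units


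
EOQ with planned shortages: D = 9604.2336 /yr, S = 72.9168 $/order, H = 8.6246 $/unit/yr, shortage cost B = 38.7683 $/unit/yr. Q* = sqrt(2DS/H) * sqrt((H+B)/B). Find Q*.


sqrt(2DS/H) = 402.9867
sqrt((H+B)/B) = 1.1057
Q* = 402.9867 * 1.1057 = 445.5628

445.5628 units


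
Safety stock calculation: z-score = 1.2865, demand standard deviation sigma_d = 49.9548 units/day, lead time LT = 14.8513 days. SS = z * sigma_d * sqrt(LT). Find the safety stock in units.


sqrt(LT) = sqrt(14.8513) = 3.8537
SS = 1.2865 * 49.9548 * 3.8537 = 247.6676

247.6676 units


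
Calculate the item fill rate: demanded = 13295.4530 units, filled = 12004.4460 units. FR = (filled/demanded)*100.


FR = 12004.4460 / 13295.4530 * 100 = 90.2899

90.2899%


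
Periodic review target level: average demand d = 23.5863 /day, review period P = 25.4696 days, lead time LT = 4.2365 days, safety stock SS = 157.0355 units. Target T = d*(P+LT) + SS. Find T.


P + LT = 29.7061
d*(P+LT) = 23.5863 * 29.7061 = 700.6570
T = 700.6570 + 157.0355 = 857.6925

857.6925 units


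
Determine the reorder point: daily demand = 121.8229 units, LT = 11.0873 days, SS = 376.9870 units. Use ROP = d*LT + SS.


d*LT = 121.8229 * 11.0873 = 1350.6870
ROP = 1350.6870 + 376.9870 = 1727.6740

1727.6740 units


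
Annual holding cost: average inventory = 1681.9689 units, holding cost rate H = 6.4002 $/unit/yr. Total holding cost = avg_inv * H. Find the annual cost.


Cost = 1681.9689 * 6.4002 = 10764.9374

10764.9374 $/yr


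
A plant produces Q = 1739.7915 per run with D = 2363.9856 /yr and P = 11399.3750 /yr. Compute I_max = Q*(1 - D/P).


D/P = 0.2074
1 - D/P = 0.7926
I_max = 1739.7915 * 0.7926 = 1378.9961

1378.9961 units


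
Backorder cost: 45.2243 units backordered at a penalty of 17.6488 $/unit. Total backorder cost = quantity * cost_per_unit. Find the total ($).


Total = 45.2243 * 17.6488 = 798.1546

798.1546 $


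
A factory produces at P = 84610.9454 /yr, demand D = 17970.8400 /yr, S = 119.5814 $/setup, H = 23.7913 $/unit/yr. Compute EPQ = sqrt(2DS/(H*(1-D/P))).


1 - D/P = 1 - 0.2124 = 0.7876
H*(1-D/P) = 18.7382
2DS = 4297956.4128
EPQ = sqrt(229368.9919) = 478.9248

478.9248 units


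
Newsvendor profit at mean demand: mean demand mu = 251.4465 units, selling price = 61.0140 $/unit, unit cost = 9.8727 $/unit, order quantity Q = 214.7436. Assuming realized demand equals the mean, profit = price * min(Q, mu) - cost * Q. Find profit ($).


Sales at mu = min(214.7436, 251.4465) = 214.7436
Revenue = 61.0140 * 214.7436 = 13102.3660
Total cost = 9.8727 * 214.7436 = 2120.0991
Profit = 13102.3660 - 2120.0991 = 10982.2669

10982.2669 $


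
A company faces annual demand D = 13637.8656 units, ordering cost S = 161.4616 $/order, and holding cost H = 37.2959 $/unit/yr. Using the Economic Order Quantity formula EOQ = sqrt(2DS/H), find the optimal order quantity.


2*D*S = 2 * 13637.8656 * 161.4616 = 4403983.2007
2*D*S/H = 118082.2343
EOQ = sqrt(118082.2343) = 343.6310

343.6310 units


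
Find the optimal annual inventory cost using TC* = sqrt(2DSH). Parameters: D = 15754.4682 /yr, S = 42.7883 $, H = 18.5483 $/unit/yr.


2*D*S*H = 25007074.4599
TC* = sqrt(25007074.4599) = 5000.7074

5000.7074 $/yr


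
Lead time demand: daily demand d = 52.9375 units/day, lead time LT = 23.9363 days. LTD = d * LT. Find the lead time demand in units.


LTD = 52.9375 * 23.9363 = 1267.1279

1267.1279 units


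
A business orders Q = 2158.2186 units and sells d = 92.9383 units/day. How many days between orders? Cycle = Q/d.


Cycle = 2158.2186 / 92.9383 = 23.2221

23.2221 days


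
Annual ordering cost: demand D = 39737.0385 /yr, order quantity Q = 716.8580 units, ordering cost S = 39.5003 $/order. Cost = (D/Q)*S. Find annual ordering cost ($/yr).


Number of orders = D/Q = 55.4322
Cost = 55.4322 * 39.5003 = 2189.5898

2189.5898 $/yr


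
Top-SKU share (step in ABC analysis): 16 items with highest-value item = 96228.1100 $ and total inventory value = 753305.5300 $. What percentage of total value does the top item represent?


Top item = 96228.1100
Total = 753305.5300
Percentage = 96228.1100 / 753305.5300 * 100 = 12.7741

12.7741%


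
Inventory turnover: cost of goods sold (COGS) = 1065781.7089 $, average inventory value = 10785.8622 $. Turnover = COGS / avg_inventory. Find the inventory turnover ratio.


Turnover = 1065781.7089 / 10785.8622 = 98.8128

98.8128


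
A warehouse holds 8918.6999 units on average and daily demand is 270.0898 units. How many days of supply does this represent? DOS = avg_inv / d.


DOS = 8918.6999 / 270.0898 = 33.0212

33.0212 days


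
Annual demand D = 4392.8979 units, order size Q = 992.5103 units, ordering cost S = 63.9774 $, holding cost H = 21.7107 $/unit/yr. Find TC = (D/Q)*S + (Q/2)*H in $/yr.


Ordering cost = D*S/Q = 283.1670
Holding cost = Q*H/2 = 10774.0467
TC = 283.1670 + 10774.0467 = 11057.2137

11057.2137 $/yr


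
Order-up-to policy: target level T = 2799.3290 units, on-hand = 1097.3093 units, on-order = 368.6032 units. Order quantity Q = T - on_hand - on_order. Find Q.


Inventory position = OH + OO = 1097.3093 + 368.6032 = 1465.9125
Q = 2799.3290 - 1465.9125 = 1333.4165

1333.4165 units


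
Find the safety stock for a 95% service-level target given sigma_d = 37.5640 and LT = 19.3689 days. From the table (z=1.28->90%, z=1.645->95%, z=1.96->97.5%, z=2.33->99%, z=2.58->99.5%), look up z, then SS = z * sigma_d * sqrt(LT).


From the table, SL = 95% corresponds to z = 1.645
sqrt(LT) = sqrt(19.3689) = 4.4010
SS = 1.645 * 37.5640 * 4.4010 = 271.9507

271.9507 units


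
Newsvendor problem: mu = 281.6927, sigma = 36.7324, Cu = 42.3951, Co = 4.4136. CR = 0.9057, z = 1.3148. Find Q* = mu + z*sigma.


CR = Cu/(Cu+Co) = 42.3951/(42.3951+4.4136) = 0.9057
z = 1.3148
Q* = 281.6927 + 1.3148 * 36.7324 = 329.9885

329.9885 units


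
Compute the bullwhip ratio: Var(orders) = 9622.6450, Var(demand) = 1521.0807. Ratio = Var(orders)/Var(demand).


BW = 9622.6450 / 1521.0807 = 6.3262

6.3262


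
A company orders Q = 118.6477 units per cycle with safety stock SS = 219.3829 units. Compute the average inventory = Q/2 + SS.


Q/2 = 59.3239
Avg = 59.3239 + 219.3829 = 278.7067

278.7067 units


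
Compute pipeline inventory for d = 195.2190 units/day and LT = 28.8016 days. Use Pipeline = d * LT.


Pipeline = 195.2190 * 28.8016 = 5622.6196

5622.6196 units


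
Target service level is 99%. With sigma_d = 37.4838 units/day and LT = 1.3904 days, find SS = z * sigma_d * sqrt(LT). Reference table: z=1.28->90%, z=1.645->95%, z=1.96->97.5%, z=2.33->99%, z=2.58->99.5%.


From the table, SL = 99% corresponds to z = 2.33
sqrt(LT) = sqrt(1.3904) = 1.1792
SS = 2.33 * 37.4838 * 1.1792 = 102.9839

102.9839 units


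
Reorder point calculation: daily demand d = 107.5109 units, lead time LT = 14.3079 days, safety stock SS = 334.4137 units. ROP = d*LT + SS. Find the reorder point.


d*LT = 107.5109 * 14.3079 = 1538.2552
ROP = 1538.2552 + 334.4137 = 1872.6689

1872.6689 units


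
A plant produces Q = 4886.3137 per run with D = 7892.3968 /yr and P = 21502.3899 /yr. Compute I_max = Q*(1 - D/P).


D/P = 0.3670
1 - D/P = 0.6330
I_max = 4886.3137 * 0.6330 = 3092.8048

3092.8048 units


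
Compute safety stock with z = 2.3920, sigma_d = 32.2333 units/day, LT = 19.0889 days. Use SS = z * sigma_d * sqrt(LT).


sqrt(LT) = sqrt(19.0889) = 4.3691
SS = 2.3920 * 32.2333 * 4.3691 = 336.8654

336.8654 units


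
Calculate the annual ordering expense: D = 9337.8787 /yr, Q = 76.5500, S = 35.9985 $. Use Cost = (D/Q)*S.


Number of orders = D/Q = 121.9840
Cost = 121.9840 * 35.9985 = 4391.2427

4391.2427 $/yr


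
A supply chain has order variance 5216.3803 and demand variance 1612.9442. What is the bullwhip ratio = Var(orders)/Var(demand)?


BW = 5216.3803 / 1612.9442 = 3.2341

3.2341


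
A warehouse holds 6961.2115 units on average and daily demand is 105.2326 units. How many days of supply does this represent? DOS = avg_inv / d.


DOS = 6961.2115 / 105.2326 = 66.1507

66.1507 days


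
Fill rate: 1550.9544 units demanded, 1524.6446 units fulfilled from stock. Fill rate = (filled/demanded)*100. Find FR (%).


FR = 1524.6446 / 1550.9544 * 100 = 98.3036

98.3036%


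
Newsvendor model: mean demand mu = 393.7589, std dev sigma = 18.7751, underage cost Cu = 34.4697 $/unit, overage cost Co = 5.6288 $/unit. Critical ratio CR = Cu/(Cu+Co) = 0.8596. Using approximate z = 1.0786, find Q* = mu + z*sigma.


CR = Cu/(Cu+Co) = 34.4697/(34.4697+5.6288) = 0.8596
z = 1.0786
Q* = 393.7589 + 1.0786 * 18.7751 = 414.0097

414.0097 units


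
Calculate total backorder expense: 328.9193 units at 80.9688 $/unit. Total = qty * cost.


Total = 328.9193 * 80.9688 = 26632.2010

26632.2010 $


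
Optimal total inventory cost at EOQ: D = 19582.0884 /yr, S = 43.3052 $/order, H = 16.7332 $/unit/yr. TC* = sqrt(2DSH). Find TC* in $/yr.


2*D*S*H = 28379716.5183
TC* = sqrt(28379716.5183) = 5327.2616

5327.2616 $/yr


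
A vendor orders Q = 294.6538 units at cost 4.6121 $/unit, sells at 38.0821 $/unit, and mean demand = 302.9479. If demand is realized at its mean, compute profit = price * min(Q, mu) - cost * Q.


Sales at mu = min(294.6538, 302.9479) = 294.6538
Revenue = 38.0821 * 294.6538 = 11221.0355
Total cost = 4.6121 * 294.6538 = 1358.9728
Profit = 11221.0355 - 1358.9728 = 9862.0627

9862.0627 $


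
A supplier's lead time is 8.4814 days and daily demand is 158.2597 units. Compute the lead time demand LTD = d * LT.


LTD = 158.2597 * 8.4814 = 1342.2638

1342.2638 units


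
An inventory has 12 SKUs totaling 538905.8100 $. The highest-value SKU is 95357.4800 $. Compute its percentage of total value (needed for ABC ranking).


Top item = 95357.4800
Total = 538905.8100
Percentage = 95357.4800 / 538905.8100 * 100 = 17.6946

17.6946%


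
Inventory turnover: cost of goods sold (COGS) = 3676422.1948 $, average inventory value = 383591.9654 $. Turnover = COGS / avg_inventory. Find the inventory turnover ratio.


Turnover = 3676422.1948 / 383591.9654 = 9.5842

9.5842


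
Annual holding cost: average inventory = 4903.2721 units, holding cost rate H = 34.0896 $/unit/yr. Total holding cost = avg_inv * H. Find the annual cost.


Cost = 4903.2721 * 34.0896 = 167150.5846

167150.5846 $/yr


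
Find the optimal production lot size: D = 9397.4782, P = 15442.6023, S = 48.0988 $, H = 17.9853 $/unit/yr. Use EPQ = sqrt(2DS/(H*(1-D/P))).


1 - D/P = 1 - 0.6085 = 0.3915
H*(1-D/P) = 7.0405
2DS = 904014.8489
EPQ = sqrt(128402.4007) = 358.3328

358.3328 units


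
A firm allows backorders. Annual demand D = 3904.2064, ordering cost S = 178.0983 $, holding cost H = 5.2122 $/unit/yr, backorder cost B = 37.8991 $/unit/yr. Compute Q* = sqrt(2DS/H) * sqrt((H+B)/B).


sqrt(2DS/H) = 516.5362
sqrt((H+B)/B) = 1.0665
Q* = 516.5362 * 1.0665 = 550.9115

550.9115 units


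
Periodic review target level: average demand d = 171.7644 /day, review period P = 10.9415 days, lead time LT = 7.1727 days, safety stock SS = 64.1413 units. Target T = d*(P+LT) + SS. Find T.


P + LT = 18.1142
d*(P+LT) = 171.7644 * 18.1142 = 3111.3747
T = 3111.3747 + 64.1413 = 3175.5160

3175.5160 units


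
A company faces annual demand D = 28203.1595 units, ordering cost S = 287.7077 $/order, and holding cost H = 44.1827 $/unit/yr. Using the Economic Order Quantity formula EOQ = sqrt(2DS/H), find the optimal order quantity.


2*D*S = 2 * 28203.1595 * 287.7077 = 16228532.3050
2*D*S/H = 367305.1286
EOQ = sqrt(367305.1286) = 606.0570

606.0570 units


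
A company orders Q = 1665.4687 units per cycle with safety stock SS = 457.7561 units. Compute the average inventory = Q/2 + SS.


Q/2 = 832.7343
Avg = 832.7343 + 457.7561 = 1290.4905

1290.4905 units


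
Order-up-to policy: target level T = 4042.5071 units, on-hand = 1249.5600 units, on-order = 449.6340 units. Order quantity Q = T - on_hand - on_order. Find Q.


Inventory position = OH + OO = 1249.5600 + 449.6340 = 1699.1940
Q = 4042.5071 - 1699.1940 = 2343.3131

2343.3131 units


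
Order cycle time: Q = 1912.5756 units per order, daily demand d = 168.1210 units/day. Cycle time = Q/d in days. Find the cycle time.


Cycle = 1912.5756 / 168.1210 = 11.3762

11.3762 days


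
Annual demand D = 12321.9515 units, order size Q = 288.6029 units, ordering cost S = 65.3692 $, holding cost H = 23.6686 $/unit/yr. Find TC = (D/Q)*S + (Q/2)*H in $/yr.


Ordering cost = D*S/Q = 2790.9495
Holding cost = Q*H/2 = 3415.4133
TC = 2790.9495 + 3415.4133 = 6206.3628

6206.3628 $/yr


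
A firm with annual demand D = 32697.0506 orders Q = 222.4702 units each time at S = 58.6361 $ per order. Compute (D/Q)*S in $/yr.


Number of orders = D/Q = 146.9727
Cost = 146.9727 * 58.6361 = 8617.9072

8617.9072 $/yr


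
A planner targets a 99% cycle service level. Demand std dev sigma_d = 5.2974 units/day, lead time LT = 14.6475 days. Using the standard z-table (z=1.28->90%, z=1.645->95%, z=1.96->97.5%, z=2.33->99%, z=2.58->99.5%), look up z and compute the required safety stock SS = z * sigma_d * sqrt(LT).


From the table, SL = 99% corresponds to z = 2.33
sqrt(LT) = sqrt(14.6475) = 3.8272
SS = 2.33 * 5.2974 * 3.8272 = 47.2390

47.2390 units


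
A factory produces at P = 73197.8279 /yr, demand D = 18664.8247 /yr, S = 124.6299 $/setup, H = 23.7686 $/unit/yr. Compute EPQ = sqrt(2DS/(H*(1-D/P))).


1 - D/P = 1 - 0.2550 = 0.7450
H*(1-D/P) = 17.7078
2DS = 4652390.4718
EPQ = sqrt(262731.0092) = 512.5729

512.5729 units


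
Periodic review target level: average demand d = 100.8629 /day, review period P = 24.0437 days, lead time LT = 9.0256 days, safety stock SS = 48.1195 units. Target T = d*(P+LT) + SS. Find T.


P + LT = 33.0693
d*(P+LT) = 100.8629 * 33.0693 = 3335.4655
T = 3335.4655 + 48.1195 = 3383.5850

3383.5850 units


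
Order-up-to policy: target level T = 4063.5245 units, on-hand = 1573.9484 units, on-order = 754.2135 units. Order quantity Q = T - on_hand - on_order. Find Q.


Inventory position = OH + OO = 1573.9484 + 754.2135 = 2328.1619
Q = 4063.5245 - 2328.1619 = 1735.3626

1735.3626 units


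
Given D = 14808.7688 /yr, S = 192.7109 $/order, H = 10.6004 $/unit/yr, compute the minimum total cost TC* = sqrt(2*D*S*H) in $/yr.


2*D*S*H = 60503079.7117
TC* = sqrt(60503079.7117) = 7778.3726

7778.3726 $/yr


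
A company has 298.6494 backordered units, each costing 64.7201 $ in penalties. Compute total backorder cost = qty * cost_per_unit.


Total = 298.6494 * 64.7201 = 19328.6190

19328.6190 $


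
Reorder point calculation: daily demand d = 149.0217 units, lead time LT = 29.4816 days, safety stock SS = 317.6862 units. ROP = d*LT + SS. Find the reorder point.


d*LT = 149.0217 * 29.4816 = 4393.3982
ROP = 4393.3982 + 317.6862 = 4711.0844

4711.0844 units


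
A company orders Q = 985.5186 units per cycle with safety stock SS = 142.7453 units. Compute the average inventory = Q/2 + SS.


Q/2 = 492.7593
Avg = 492.7593 + 142.7453 = 635.5046

635.5046 units


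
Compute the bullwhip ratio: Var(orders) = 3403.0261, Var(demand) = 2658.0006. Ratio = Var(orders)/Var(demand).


BW = 3403.0261 / 2658.0006 = 1.2803

1.2803


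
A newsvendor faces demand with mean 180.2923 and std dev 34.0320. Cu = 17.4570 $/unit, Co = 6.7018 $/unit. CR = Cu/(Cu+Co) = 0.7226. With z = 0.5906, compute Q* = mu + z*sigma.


CR = Cu/(Cu+Co) = 17.4570/(17.4570+6.7018) = 0.7226
z = 0.5906
Q* = 180.2923 + 0.5906 * 34.0320 = 200.3916

200.3916 units


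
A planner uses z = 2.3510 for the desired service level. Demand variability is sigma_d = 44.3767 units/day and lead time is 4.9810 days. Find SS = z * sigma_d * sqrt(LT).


sqrt(LT) = sqrt(4.9810) = 2.2318
SS = 2.3510 * 44.3767 * 2.2318 = 232.8445

232.8445 units


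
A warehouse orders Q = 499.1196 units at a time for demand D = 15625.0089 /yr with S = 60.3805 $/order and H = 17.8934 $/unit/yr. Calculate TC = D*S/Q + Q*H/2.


Ordering cost = D*S/Q = 1890.2200
Holding cost = Q*H/2 = 4465.4733
TC = 1890.2200 + 4465.4733 = 6355.6933

6355.6933 $/yr


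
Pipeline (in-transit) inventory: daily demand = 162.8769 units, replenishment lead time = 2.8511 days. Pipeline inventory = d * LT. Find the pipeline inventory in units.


Pipeline = 162.8769 * 2.8511 = 464.3783

464.3783 units


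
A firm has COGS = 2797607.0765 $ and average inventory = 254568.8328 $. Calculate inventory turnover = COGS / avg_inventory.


Turnover = 2797607.0765 / 254568.8328 = 10.9896

10.9896


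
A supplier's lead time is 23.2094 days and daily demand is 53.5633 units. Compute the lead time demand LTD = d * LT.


LTD = 53.5633 * 23.2094 = 1243.1721

1243.1721 units


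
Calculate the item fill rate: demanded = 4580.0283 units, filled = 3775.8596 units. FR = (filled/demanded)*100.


FR = 3775.8596 / 4580.0283 * 100 = 82.4418

82.4418%


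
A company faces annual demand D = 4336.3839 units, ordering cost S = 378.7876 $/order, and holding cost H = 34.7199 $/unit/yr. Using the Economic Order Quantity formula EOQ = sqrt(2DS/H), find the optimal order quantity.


2*D*S = 2 * 4336.3839 * 378.7876 = 3285136.9003
2*D*S/H = 94618.2708
EOQ = sqrt(94618.2708) = 307.6008

307.6008 units


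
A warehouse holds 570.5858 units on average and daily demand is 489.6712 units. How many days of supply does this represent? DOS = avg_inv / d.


DOS = 570.5858 / 489.6712 = 1.1652

1.1652 days


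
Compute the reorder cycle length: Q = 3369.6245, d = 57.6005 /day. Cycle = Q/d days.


Cycle = 3369.6245 / 57.6005 = 58.4999

58.4999 days


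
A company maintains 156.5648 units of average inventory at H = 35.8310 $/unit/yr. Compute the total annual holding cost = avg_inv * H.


Cost = 156.5648 * 35.8310 = 5609.8733

5609.8733 $/yr


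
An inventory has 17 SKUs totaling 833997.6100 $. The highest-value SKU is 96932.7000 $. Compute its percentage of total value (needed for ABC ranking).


Top item = 96932.7000
Total = 833997.6100
Percentage = 96932.7000 / 833997.6100 * 100 = 11.6227

11.6227%


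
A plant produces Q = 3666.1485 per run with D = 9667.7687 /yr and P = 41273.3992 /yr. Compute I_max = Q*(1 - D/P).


D/P = 0.2342
1 - D/P = 0.7658
I_max = 3666.1485 * 0.7658 = 2807.3999

2807.3999 units


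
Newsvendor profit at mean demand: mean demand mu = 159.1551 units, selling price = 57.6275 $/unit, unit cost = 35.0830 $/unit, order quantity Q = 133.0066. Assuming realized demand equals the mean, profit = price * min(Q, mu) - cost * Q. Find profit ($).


Sales at mu = min(133.0066, 159.1551) = 133.0066
Revenue = 57.6275 * 133.0066 = 7664.8378
Total cost = 35.0830 * 133.0066 = 4666.2705
Profit = 7664.8378 - 4666.2705 = 2998.5673

2998.5673 $


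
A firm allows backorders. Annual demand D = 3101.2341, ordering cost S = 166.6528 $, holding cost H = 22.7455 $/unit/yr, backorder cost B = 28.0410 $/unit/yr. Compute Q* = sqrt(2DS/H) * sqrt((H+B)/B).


sqrt(2DS/H) = 213.1772
sqrt((H+B)/B) = 1.3458
Q* = 213.1772 * 1.3458 = 286.8919

286.8919 units


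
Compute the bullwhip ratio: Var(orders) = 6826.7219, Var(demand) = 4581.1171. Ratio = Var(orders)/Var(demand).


BW = 6826.7219 / 4581.1171 = 1.4902

1.4902


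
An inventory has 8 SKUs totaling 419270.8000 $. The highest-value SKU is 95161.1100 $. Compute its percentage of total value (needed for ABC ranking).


Top item = 95161.1100
Total = 419270.8000
Percentage = 95161.1100 / 419270.8000 * 100 = 22.6968

22.6968%


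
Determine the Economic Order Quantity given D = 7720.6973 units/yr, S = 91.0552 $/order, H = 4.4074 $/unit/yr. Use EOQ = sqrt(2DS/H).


2*D*S = 2 * 7720.6973 * 91.0552 = 1406019.2736
2*D*S/H = 319013.3125
EOQ = sqrt(319013.3125) = 564.8126

564.8126 units


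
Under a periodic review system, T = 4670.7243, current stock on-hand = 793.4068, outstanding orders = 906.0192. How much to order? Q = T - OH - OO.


Inventory position = OH + OO = 793.4068 + 906.0192 = 1699.4260
Q = 4670.7243 - 1699.4260 = 2971.2983

2971.2983 units


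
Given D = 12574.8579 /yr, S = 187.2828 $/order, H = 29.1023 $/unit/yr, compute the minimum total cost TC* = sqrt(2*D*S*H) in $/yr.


2*D*S*H = 137075010.8032
TC* = sqrt(137075010.8032) = 11707.9038

11707.9038 $/yr


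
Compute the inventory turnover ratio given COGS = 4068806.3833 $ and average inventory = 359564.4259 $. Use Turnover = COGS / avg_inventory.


Turnover = 4068806.3833 / 359564.4259 = 11.3159

11.3159


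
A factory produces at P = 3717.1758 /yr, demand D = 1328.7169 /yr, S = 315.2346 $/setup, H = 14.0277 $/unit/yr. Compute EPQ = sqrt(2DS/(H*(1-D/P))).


1 - D/P = 1 - 0.3575 = 0.6425
H*(1-D/P) = 9.0135
2DS = 837715.0810
EPQ = sqrt(92940.5404) = 304.8615

304.8615 units


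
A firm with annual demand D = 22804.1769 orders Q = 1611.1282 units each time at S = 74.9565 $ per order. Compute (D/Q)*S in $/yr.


Number of orders = D/Q = 14.1542
Cost = 14.1542 * 74.9565 = 1060.9468

1060.9468 $/yr


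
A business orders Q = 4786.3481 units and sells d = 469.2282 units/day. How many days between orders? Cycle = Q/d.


Cycle = 4786.3481 / 469.2282 = 10.2005

10.2005 days


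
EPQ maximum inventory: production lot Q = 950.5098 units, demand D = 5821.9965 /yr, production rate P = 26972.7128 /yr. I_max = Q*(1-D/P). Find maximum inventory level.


D/P = 0.2158
1 - D/P = 0.7842
I_max = 950.5098 * 0.7842 = 745.3445

745.3445 units


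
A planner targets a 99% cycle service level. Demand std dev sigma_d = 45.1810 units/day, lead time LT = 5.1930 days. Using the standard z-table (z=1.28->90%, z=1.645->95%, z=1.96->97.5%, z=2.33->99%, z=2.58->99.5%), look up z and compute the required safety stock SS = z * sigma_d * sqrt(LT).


From the table, SL = 99% corresponds to z = 2.33
sqrt(LT) = sqrt(5.1930) = 2.2788
SS = 2.33 * 45.1810 * 2.2788 = 239.8948

239.8948 units


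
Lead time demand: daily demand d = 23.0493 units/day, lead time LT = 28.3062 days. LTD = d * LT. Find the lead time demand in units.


LTD = 23.0493 * 28.3062 = 652.4381

652.4381 units


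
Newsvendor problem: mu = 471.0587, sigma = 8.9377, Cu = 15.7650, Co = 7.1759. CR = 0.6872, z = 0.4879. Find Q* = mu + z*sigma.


CR = Cu/(Cu+Co) = 15.7650/(15.7650+7.1759) = 0.6872
z = 0.4879
Q* = 471.0587 + 0.4879 * 8.9377 = 475.4194

475.4194 units


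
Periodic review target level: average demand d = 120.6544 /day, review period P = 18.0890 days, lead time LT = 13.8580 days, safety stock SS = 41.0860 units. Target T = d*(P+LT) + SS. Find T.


P + LT = 31.9470
d*(P+LT) = 120.6544 * 31.9470 = 3854.5461
T = 3854.5461 + 41.0860 = 3895.6321

3895.6321 units


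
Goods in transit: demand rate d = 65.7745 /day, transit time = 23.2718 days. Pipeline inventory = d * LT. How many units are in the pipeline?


Pipeline = 65.7745 * 23.2718 = 1530.6910

1530.6910 units


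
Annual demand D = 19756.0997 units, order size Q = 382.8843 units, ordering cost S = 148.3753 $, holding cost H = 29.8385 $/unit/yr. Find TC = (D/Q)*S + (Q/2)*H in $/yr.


Ordering cost = D*S/Q = 7655.8825
Holding cost = Q*H/2 = 5712.3466
TC = 7655.8825 + 5712.3466 = 13368.2291

13368.2291 $/yr


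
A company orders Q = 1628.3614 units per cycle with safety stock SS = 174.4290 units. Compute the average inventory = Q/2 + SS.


Q/2 = 814.1807
Avg = 814.1807 + 174.4290 = 988.6097

988.6097 units


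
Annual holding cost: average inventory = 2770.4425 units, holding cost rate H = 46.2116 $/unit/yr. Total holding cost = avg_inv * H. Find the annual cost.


Cost = 2770.4425 * 46.2116 = 128026.5806

128026.5806 $/yr


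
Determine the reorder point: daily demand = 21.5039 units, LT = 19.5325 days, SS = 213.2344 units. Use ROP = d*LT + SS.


d*LT = 21.5039 * 19.5325 = 420.0249
ROP = 420.0249 + 213.2344 = 633.2593

633.2593 units


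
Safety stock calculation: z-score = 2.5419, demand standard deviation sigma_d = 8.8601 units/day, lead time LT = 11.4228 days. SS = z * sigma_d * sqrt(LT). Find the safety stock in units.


sqrt(LT) = sqrt(11.4228) = 3.3798
SS = 2.5419 * 8.8601 * 3.3798 = 76.1173

76.1173 units


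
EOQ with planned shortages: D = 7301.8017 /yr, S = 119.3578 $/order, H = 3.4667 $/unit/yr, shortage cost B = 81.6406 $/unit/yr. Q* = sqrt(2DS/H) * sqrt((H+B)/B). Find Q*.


sqrt(2DS/H) = 709.0833
sqrt((H+B)/B) = 1.0210
Q* = 709.0833 * 1.0210 = 723.9817

723.9817 units


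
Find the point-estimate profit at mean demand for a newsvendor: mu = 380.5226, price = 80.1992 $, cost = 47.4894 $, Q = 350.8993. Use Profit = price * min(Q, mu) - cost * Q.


Sales at mu = min(350.8993, 380.5226) = 350.8993
Revenue = 80.1992 * 350.8993 = 28141.8431
Total cost = 47.4894 * 350.8993 = 16663.9972
Profit = 28141.8431 - 16663.9972 = 11477.8459

11477.8459 $


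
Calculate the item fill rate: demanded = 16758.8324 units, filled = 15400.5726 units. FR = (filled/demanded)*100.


FR = 15400.5726 / 16758.8324 * 100 = 91.8953

91.8953%


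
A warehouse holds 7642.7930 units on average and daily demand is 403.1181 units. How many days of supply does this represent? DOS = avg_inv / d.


DOS = 7642.7930 / 403.1181 = 18.9592

18.9592 days


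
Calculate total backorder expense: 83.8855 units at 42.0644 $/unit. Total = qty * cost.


Total = 83.8855 * 42.0644 = 3528.5932

3528.5932 $


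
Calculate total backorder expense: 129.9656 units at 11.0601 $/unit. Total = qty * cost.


Total = 129.9656 * 11.0601 = 1437.4325

1437.4325 $


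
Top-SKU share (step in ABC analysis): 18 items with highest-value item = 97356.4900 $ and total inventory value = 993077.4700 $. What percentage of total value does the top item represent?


Top item = 97356.4900
Total = 993077.4700
Percentage = 97356.4900 / 993077.4700 * 100 = 9.8035

9.8035%


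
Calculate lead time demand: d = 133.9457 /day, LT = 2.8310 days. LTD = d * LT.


LTD = 133.9457 * 2.8310 = 379.2003

379.2003 units


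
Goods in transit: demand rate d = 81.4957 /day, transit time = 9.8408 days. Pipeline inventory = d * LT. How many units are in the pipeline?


Pipeline = 81.4957 * 9.8408 = 801.9829

801.9829 units


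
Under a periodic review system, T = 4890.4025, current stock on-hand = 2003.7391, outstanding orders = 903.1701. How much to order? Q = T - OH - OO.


Inventory position = OH + OO = 2003.7391 + 903.1701 = 2906.9092
Q = 4890.4025 - 2906.9092 = 1983.4933

1983.4933 units


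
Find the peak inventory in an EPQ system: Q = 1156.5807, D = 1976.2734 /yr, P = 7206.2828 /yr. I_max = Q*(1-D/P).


D/P = 0.2742
1 - D/P = 0.7258
I_max = 1156.5807 * 0.7258 = 839.3964

839.3964 units


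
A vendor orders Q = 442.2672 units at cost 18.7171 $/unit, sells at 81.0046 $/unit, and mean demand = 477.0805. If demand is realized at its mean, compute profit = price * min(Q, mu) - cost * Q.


Sales at mu = min(442.2672, 477.0805) = 442.2672
Revenue = 81.0046 * 442.2672 = 35825.6776
Total cost = 18.7171 * 442.2672 = 8277.9594
Profit = 35825.6776 - 8277.9594 = 27547.7182

27547.7182 $


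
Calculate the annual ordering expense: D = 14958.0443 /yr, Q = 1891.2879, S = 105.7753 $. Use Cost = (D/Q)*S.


Number of orders = D/Q = 7.9089
Cost = 7.9089 * 105.7753 = 836.5684

836.5684 $/yr


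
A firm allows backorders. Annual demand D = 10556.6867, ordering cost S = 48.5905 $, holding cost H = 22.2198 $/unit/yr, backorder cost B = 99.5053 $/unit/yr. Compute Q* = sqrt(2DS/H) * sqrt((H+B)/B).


sqrt(2DS/H) = 214.8743
sqrt((H+B)/B) = 1.1060
Q* = 214.8743 * 1.1060 = 237.6574

237.6574 units


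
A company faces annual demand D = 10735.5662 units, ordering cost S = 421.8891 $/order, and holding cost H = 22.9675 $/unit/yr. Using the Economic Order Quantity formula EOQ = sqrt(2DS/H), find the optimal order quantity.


2*D*S = 2 * 10735.5662 * 421.8891 = 9058436.7242
2*D*S/H = 394402.3827
EOQ = sqrt(394402.3827) = 628.0146

628.0146 units


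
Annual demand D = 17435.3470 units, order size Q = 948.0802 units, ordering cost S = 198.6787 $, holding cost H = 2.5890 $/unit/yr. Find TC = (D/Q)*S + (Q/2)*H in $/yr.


Ordering cost = D*S/Q = 3653.7332
Holding cost = Q*H/2 = 1227.2898
TC = 3653.7332 + 1227.2898 = 4881.0230

4881.0230 $/yr


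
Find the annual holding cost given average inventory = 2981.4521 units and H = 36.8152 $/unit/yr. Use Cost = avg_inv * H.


Cost = 2981.4521 * 36.8152 = 109762.7554

109762.7554 $/yr


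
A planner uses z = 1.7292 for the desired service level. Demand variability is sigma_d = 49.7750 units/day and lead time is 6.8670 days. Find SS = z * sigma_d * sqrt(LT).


sqrt(LT) = sqrt(6.8670) = 2.6205
SS = 1.7292 * 49.7750 * 2.6205 = 225.5485

225.5485 units


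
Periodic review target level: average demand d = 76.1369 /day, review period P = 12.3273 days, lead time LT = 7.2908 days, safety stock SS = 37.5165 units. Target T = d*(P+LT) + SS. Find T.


P + LT = 19.6181
d*(P+LT) = 76.1369 * 19.6181 = 1493.6613
T = 1493.6613 + 37.5165 = 1531.1778

1531.1778 units


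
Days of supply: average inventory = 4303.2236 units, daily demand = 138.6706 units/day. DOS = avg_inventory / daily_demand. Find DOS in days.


DOS = 4303.2236 / 138.6706 = 31.0320

31.0320 days


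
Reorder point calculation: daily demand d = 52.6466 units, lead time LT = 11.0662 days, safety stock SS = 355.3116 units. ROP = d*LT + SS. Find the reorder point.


d*LT = 52.6466 * 11.0662 = 582.5978
ROP = 582.5978 + 355.3116 = 937.9094

937.9094 units


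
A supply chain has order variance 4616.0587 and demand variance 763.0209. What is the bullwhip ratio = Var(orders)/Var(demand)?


BW = 4616.0587 / 763.0209 = 6.0497

6.0497


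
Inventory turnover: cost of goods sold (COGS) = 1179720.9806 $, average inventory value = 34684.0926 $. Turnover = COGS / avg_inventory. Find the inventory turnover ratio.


Turnover = 1179720.9806 / 34684.0926 = 34.0133

34.0133


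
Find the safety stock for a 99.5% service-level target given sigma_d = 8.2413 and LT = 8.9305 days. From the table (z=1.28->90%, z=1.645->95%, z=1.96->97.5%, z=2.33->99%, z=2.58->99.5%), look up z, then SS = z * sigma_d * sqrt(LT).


From the table, SL = 99.5% corresponds to z = 2.58
sqrt(LT) = sqrt(8.9305) = 2.9884
SS = 2.58 * 8.2413 * 2.9884 = 63.5409

63.5409 units


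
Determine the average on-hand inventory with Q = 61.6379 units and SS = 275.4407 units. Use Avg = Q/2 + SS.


Q/2 = 30.8190
Avg = 30.8190 + 275.4407 = 306.2596

306.2596 units


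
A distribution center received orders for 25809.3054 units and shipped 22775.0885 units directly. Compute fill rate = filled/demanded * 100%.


FR = 22775.0885 / 25809.3054 * 100 = 88.2437

88.2437%


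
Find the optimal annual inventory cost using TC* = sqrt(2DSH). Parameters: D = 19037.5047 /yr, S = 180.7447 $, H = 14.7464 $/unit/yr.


2*D*S*H = 101482603.5525
TC* = sqrt(101482603.5525) = 10073.8574

10073.8574 $/yr


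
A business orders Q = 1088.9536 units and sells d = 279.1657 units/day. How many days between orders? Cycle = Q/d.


Cycle = 1088.9536 / 279.1657 = 3.9007

3.9007 days


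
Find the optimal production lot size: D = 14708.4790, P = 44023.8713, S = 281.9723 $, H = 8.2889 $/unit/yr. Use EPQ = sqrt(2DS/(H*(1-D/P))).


1 - D/P = 1 - 0.3341 = 0.6659
H*(1-D/P) = 5.5196
2DS = 8294767.3063
EPQ = sqrt(1502795.2958) = 1225.8855

1225.8855 units


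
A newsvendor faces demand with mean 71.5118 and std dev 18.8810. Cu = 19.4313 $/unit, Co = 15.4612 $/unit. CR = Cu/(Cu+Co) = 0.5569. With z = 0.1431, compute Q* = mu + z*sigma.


CR = Cu/(Cu+Co) = 19.4313/(19.4313+15.4612) = 0.5569
z = 0.1431
Q* = 71.5118 + 0.1431 * 18.8810 = 74.2137

74.2137 units


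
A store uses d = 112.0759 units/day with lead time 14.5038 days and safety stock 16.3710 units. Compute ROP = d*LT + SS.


d*LT = 112.0759 * 14.5038 = 1625.5264
ROP = 1625.5264 + 16.3710 = 1641.8974

1641.8974 units


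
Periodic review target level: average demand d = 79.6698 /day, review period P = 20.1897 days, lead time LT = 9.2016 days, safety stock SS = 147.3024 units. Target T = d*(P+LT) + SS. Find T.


P + LT = 29.3913
d*(P+LT) = 79.6698 * 29.3913 = 2341.5990
T = 2341.5990 + 147.3024 = 2488.9014

2488.9014 units


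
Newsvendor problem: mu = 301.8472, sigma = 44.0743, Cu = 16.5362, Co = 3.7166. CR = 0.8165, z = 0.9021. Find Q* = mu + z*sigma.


CR = Cu/(Cu+Co) = 16.5362/(16.5362+3.7166) = 0.8165
z = 0.9021
Q* = 301.8472 + 0.9021 * 44.0743 = 341.6066

341.6066 units


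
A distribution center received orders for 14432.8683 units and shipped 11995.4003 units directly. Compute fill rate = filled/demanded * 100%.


FR = 11995.4003 / 14432.8683 * 100 = 83.1117

83.1117%


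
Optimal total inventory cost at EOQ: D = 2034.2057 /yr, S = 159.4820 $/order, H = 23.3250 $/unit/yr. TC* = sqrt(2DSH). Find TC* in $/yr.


2*D*S*H = 15134155.3743
TC* = sqrt(15134155.3743) = 3890.2642

3890.2642 $/yr


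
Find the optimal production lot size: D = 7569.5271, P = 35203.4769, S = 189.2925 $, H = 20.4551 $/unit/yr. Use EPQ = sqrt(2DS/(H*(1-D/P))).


1 - D/P = 1 - 0.2150 = 0.7850
H*(1-D/P) = 16.0568
2DS = 2865709.4172
EPQ = sqrt(178473.2526) = 422.4609

422.4609 units


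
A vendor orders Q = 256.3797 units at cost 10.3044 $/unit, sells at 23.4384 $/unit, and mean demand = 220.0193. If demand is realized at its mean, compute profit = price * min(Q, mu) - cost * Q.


Sales at mu = min(256.3797, 220.0193) = 220.0193
Revenue = 23.4384 * 220.0193 = 5156.9004
Total cost = 10.3044 * 256.3797 = 2641.8390
Profit = 5156.9004 - 2641.8390 = 2515.0614

2515.0614 $


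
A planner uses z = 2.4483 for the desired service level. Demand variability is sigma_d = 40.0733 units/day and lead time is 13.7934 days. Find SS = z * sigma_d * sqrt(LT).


sqrt(LT) = sqrt(13.7934) = 3.7139
SS = 2.4483 * 40.0733 * 3.7139 = 364.3807

364.3807 units


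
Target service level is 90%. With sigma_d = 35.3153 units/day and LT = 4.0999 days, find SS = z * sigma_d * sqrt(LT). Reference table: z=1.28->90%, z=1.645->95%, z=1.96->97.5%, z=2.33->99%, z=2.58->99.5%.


From the table, SL = 90% corresponds to z = 1.28
sqrt(LT) = sqrt(4.0999) = 2.0248
SS = 1.28 * 35.3153 * 2.0248 = 91.5292

91.5292 units


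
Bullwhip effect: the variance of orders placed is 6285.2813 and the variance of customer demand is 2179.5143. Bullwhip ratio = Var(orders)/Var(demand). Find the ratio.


BW = 6285.2813 / 2179.5143 = 2.8838

2.8838


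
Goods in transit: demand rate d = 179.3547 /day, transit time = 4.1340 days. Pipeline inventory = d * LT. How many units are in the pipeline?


Pipeline = 179.3547 * 4.1340 = 741.4523

741.4523 units


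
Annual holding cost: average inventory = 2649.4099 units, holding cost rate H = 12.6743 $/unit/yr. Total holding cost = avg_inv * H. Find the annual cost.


Cost = 2649.4099 * 12.6743 = 33579.4159

33579.4159 $/yr


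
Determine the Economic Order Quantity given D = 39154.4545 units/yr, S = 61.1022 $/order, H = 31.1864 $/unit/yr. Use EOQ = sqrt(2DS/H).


2*D*S = 2 * 39154.4545 * 61.1022 = 4784846.6195
2*D*S/H = 153427.3472
EOQ = sqrt(153427.3472) = 391.6980

391.6980 units


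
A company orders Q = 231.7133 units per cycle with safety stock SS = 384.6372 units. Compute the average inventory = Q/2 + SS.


Q/2 = 115.8567
Avg = 115.8567 + 384.6372 = 500.4939

500.4939 units


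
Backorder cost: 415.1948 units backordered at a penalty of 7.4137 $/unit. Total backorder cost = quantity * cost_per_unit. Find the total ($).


Total = 415.1948 * 7.4137 = 3078.1297

3078.1297 $


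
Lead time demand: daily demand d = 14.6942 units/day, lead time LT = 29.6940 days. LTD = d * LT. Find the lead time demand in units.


LTD = 14.6942 * 29.6940 = 436.3296

436.3296 units


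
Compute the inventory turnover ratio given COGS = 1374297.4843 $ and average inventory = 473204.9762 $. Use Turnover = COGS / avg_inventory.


Turnover = 1374297.4843 / 473204.9762 = 2.9042

2.9042


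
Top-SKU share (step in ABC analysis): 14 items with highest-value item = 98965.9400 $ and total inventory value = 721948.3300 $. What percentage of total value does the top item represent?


Top item = 98965.9400
Total = 721948.3300
Percentage = 98965.9400 / 721948.3300 * 100 = 13.7082

13.7082%


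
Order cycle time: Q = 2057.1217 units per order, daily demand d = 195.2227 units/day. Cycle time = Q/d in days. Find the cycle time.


Cycle = 2057.1217 / 195.2227 = 10.5373

10.5373 days


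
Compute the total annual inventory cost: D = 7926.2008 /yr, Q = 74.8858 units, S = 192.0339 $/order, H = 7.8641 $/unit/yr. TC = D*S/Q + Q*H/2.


Ordering cost = D*S/Q = 20325.6058
Holding cost = Q*H/2 = 294.4547
TC = 20325.6058 + 294.4547 = 20620.0605

20620.0605 $/yr


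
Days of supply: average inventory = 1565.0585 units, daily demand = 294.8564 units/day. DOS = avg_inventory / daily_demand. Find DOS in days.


DOS = 1565.0585 / 294.8564 = 5.3079

5.3079 days


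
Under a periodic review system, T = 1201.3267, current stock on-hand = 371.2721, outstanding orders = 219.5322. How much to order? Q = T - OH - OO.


Inventory position = OH + OO = 371.2721 + 219.5322 = 590.8043
Q = 1201.3267 - 590.8043 = 610.5224

610.5224 units


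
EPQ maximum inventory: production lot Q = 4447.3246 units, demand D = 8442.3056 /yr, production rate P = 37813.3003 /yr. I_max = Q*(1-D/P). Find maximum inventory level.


D/P = 0.2233
1 - D/P = 0.7767
I_max = 4447.3246 * 0.7767 = 3454.4022

3454.4022 units


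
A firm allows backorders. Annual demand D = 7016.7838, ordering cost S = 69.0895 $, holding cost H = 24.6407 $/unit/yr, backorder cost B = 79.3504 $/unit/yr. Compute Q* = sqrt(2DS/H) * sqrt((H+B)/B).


sqrt(2DS/H) = 198.3643
sqrt((H+B)/B) = 1.1448
Q* = 198.3643 * 1.1448 = 227.0843

227.0843 units


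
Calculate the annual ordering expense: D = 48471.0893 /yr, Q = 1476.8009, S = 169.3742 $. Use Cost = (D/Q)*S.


Number of orders = D/Q = 32.8217
Cost = 32.8217 * 169.3742 = 5559.1461

5559.1461 $/yr


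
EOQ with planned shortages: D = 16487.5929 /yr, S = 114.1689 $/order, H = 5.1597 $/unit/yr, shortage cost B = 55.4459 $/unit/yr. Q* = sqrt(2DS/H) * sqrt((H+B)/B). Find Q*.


sqrt(2DS/H) = 854.1916
sqrt((H+B)/B) = 1.0455
Q* = 854.1916 * 1.0455 = 893.0525

893.0525 units


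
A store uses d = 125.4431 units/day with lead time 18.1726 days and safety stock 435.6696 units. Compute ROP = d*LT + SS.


d*LT = 125.4431 * 18.1726 = 2279.6273
ROP = 2279.6273 + 435.6696 = 2715.2969

2715.2969 units


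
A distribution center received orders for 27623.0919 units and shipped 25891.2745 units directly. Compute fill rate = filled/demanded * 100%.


FR = 25891.2745 / 27623.0919 * 100 = 93.7305

93.7305%


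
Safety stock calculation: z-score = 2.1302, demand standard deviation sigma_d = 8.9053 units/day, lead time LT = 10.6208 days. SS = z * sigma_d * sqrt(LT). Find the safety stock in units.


sqrt(LT) = sqrt(10.6208) = 3.2590
SS = 2.1302 * 8.9053 * 3.2590 = 61.8226

61.8226 units


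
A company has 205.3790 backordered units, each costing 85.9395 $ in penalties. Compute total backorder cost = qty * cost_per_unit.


Total = 205.3790 * 85.9395 = 17650.1686

17650.1686 $


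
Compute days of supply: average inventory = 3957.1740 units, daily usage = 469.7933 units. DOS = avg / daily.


DOS = 3957.1740 / 469.7933 = 8.4232

8.4232 days


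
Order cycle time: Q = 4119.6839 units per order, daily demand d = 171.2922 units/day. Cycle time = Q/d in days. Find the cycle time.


Cycle = 4119.6839 / 171.2922 = 24.0506

24.0506 days
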